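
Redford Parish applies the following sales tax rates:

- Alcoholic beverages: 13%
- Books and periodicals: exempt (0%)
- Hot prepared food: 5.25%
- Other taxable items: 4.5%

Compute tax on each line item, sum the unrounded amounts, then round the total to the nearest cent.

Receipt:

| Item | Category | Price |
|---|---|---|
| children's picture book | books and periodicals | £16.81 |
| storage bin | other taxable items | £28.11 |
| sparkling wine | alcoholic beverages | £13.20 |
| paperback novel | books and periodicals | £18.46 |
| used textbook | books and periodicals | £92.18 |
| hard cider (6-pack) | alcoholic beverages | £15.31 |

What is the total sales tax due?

Children's picture book £16.81: books and periodicals → 0% → £0.00
Storage bin £28.11: other taxable items → 4.5% → £1.26495
Sparkling wine £13.20: alcoholic beverages → 13% → £1.716
Paperback novel £18.46: books and periodicals → 0% → £0.00
Used textbook £92.18: books and periodicals → 0% → £0.00
Hard cider (6-pack) £15.31: alcoholic beverages → 13% → £1.9903
Unrounded tax sum = £4.97125 → £4.97

£4.97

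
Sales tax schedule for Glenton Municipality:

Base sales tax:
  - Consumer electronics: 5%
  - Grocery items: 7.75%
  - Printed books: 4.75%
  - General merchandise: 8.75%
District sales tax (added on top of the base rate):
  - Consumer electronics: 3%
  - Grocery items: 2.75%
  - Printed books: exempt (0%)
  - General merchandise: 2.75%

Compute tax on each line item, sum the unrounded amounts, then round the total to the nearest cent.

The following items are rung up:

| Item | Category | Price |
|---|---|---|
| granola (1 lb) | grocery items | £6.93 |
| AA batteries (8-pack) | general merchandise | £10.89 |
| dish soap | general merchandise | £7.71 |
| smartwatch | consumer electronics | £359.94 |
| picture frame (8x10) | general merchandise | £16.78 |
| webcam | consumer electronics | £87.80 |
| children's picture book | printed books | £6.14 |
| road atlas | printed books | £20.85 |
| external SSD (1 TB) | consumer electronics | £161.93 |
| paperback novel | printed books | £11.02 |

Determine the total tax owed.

£55.38

Granola (1 lb) £6.93: grocery items → 7.75% + 2.75% district = 10.5% → £0.72765
AA batteries (8-pack) £10.89: general merchandise → 8.75% + 2.75% district = 11.5% → £1.25235
Dish soap £7.71: general merchandise → 8.75% + 2.75% district = 11.5% → £0.88665
Smartwatch £359.94: consumer electronics → 5% + 3% district = 8% → £28.7952
Picture frame (8x10) £16.78: general merchandise → 8.75% + 2.75% district = 11.5% → £1.9297
Webcam £87.80: consumer electronics → 5% + 3% district = 8% → £7.024
Children's picture book £6.14: printed books → 4.75% + 0% district = 4.75% → £0.29165
Road atlas £20.85: printed books → 4.75% + 0% district = 4.75% → £0.990375
External SSD (1 TB) £161.93: consumer electronics → 5% + 3% district = 8% → £12.9544
Paperback novel £11.02: printed books → 4.75% + 0% district = 4.75% → £0.52345
Unrounded tax sum = £55.375425 → £55.38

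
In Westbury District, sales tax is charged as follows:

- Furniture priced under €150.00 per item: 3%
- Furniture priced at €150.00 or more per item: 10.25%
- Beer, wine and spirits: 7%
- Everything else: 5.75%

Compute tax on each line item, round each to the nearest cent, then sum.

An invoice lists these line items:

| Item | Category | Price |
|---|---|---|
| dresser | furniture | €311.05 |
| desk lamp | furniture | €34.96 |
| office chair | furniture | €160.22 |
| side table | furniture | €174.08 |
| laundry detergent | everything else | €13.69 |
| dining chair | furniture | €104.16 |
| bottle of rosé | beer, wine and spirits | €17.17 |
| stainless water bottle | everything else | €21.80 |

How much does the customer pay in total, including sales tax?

Dresser €311.05: furniture, €150.00 or more → 10.25% → €31.88
Desk lamp €34.96: furniture, under €150.00 → 3% → €1.05
Office chair €160.22: furniture, €150.00 or more → 10.25% → €16.42
Side table €174.08: furniture, €150.00 or more → 10.25% → €17.84
Laundry detergent €13.69: everything else → 5.75% → €0.79
Dining chair €104.16: furniture, under €150.00 → 3% → €3.12
Bottle of rosé €17.17: beer, wine and spirits → 7% → €1.20
Stainless water bottle €21.80: everything else → 5.75% → €1.25
Subtotal = €837.13; tax = €73.55; total due = €910.68

€910.68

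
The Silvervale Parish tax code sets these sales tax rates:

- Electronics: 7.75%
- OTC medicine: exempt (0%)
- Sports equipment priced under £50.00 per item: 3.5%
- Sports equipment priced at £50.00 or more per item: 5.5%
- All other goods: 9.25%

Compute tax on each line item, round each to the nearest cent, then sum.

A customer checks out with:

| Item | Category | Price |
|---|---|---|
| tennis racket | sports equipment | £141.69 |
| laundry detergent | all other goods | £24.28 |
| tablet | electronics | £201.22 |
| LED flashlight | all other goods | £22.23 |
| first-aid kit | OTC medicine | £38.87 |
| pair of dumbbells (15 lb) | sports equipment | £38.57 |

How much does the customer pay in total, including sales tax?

£495.90

Tennis racket £141.69: sports equipment, £50.00 or more → 5.5% → £7.79
Laundry detergent £24.28: all other goods → 9.25% → £2.25
Tablet £201.22: electronics → 7.75% → £15.59
LED flashlight £22.23: all other goods → 9.25% → £2.06
First-aid kit £38.87: OTC medicine → 0% → £0.00
Pair of dumbbells (15 lb) £38.57: sports equipment, under £50.00 → 3.5% → £1.35
Subtotal = £466.86; tax = £29.04; total due = £495.90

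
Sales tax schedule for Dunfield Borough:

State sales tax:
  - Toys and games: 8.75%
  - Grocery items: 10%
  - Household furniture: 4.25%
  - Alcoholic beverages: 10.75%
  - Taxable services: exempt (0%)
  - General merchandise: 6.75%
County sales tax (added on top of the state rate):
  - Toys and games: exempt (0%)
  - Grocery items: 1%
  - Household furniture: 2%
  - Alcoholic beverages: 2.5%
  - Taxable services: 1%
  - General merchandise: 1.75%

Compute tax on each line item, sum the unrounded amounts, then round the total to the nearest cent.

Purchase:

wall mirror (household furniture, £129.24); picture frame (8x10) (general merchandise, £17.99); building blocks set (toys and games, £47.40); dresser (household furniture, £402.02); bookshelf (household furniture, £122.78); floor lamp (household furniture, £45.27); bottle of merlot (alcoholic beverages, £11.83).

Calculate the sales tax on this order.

Wall mirror £129.24: household furniture → 4.25% + 2% county = 6.25% → £8.0775
Picture frame (8x10) £17.99: general merchandise → 6.75% + 1.75% county = 8.5% → £1.52915
Building blocks set £47.40: toys and games → 8.75% + 0% county = 8.75% → £4.1475
Dresser £402.02: household furniture → 4.25% + 2% county = 6.25% → £25.12625
Bookshelf £122.78: household furniture → 4.25% + 2% county = 6.25% → £7.67375
Floor lamp £45.27: household furniture → 4.25% + 2% county = 6.25% → £2.829375
Bottle of merlot £11.83: alcoholic beverages → 10.75% + 2.5% county = 13.25% → £1.567475
Unrounded tax sum = £50.951 → £50.95

£50.95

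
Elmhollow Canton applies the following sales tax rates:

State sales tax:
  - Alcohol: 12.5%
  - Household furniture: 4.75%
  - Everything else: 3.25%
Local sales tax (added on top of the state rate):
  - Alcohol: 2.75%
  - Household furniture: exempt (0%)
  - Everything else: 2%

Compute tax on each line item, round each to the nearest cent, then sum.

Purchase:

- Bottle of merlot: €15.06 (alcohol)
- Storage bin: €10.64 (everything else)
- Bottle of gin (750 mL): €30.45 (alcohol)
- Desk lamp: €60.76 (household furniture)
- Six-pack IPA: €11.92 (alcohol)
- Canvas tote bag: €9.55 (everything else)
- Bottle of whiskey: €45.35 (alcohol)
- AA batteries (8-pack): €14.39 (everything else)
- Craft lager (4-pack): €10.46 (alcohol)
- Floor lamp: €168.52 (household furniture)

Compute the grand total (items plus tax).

€407.09

Bottle of merlot €15.06: alcohol → 12.5% + 2.75% local = 15.25% → €2.30
Storage bin €10.64: everything else → 3.25% + 2% local = 5.25% → €0.56
Bottle of gin (750 mL) €30.45: alcohol → 12.5% + 2.75% local = 15.25% → €4.64
Desk lamp €60.76: household furniture → 4.75% + 0% local = 4.75% → €2.89
Six-pack IPA €11.92: alcohol → 12.5% + 2.75% local = 15.25% → €1.82
Canvas tote bag €9.55: everything else → 3.25% + 2% local = 5.25% → €0.50
Bottle of whiskey €45.35: alcohol → 12.5% + 2.75% local = 15.25% → €6.92
AA batteries (8-pack) €14.39: everything else → 3.25% + 2% local = 5.25% → €0.76
Craft lager (4-pack) €10.46: alcohol → 12.5% + 2.75% local = 15.25% → €1.60
Floor lamp €168.52: household furniture → 4.75% + 0% local = 4.75% → €8.00
Subtotal = €377.10; tax = €29.99; total due = €407.09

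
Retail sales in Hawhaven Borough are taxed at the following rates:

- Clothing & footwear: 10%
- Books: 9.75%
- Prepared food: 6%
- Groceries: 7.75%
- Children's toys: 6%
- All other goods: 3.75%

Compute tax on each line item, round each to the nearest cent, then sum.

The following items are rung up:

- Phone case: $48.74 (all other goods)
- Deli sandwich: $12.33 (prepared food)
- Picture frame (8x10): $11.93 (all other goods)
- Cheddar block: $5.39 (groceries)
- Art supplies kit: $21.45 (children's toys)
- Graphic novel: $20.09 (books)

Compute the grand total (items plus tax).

Phone case $48.74: all other goods → 3.75% → $1.83
Deli sandwich $12.33: prepared food → 6% → $0.74
Picture frame (8x10) $11.93: all other goods → 3.75% → $0.45
Cheddar block $5.39: groceries → 7.75% → $0.42
Art supplies kit $21.45: children's toys → 6% → $1.29
Graphic novel $20.09: books → 9.75% → $1.96
Subtotal = $119.93; tax = $6.69; total due = $126.62

$126.62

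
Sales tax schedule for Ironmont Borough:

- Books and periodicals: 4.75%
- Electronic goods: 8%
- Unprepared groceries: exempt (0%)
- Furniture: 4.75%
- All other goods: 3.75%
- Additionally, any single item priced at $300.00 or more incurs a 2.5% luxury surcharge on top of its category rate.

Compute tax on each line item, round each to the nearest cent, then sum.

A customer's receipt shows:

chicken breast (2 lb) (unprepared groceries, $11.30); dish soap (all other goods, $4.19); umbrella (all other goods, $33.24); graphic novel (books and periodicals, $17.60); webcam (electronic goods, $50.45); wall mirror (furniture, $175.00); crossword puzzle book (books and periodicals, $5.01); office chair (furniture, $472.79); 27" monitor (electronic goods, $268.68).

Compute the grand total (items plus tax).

$1108.87

Chicken breast (2 lb) $11.30: unprepared groceries → 0% → $0.00
Dish soap $4.19: all other goods → 3.75% → $0.16
Umbrella $33.24: all other goods → 3.75% → $1.25
Graphic novel $17.60: books and periodicals → 4.75% → $0.84
Webcam $50.45: electronic goods → 8% → $4.04
Wall mirror $175.00: furniture → 4.75% → $8.31
Crossword puzzle book $5.01: books and periodicals → 4.75% → $0.24
Office chair $472.79: furniture → 4.75% + 2.5% surcharge = 7.25% → $34.28
27" monitor $268.68: electronic goods → 8% → $21.49
Subtotal = $1038.26; tax = $70.61; total due = $1108.87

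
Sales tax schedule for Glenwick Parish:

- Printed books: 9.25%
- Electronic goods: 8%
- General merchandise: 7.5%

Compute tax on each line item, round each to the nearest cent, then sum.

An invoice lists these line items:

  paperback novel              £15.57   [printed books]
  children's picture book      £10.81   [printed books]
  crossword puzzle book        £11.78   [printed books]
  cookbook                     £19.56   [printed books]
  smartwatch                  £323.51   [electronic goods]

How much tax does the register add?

£31.22

Paperback novel £15.57: printed books → 9.25% → £1.44
Children's picture book £10.81: printed books → 9.25% → £1.00
Crossword puzzle book £11.78: printed books → 9.25% → £1.09
Cookbook £19.56: printed books → 9.25% → £1.81
Smartwatch £323.51: electronic goods → 8% → £25.88
Total tax = £1.44 + £1.00 + £1.09 + £1.81 + £25.88 = £31.22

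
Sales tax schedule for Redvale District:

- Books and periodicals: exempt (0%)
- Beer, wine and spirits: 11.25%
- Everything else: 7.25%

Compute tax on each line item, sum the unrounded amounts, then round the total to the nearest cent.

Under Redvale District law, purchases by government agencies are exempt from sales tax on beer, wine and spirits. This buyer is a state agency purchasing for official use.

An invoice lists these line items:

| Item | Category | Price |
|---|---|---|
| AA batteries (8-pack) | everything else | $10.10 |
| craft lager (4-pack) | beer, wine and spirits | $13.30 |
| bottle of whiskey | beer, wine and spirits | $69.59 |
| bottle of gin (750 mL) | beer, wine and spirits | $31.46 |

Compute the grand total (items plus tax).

AA batteries (8-pack) $10.10: everything else → 7.25% → $0.73225
Craft lager (4-pack) $13.30: beer, wine and spirits, buyer-exempt → 0% → $0.00
Bottle of whiskey $69.59: beer, wine and spirits, buyer-exempt → 0% → $0.00
Bottle of gin (750 mL) $31.46: beer, wine and spirits, buyer-exempt → 0% → $0.00
Subtotal = $124.45; unrounded tax = $0.73225 → $0.73; total due = $125.18

$125.18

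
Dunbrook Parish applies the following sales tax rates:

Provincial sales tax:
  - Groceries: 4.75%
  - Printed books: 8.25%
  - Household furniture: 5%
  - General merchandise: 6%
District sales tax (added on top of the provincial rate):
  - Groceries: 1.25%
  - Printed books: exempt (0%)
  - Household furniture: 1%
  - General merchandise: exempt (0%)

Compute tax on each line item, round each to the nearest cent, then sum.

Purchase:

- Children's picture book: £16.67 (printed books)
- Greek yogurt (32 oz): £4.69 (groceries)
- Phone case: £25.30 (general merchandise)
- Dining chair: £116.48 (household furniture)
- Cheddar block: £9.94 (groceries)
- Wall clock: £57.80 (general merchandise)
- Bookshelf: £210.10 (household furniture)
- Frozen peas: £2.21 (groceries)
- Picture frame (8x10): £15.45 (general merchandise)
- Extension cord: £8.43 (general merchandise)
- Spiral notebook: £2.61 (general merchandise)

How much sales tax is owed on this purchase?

Children's picture book £16.67: printed books → 8.25% + 0% district = 8.25% → £1.38
Greek yogurt (32 oz) £4.69: groceries → 4.75% + 1.25% district = 6% → £0.28
Phone case £25.30: general merchandise → 6% + 0% district = 6% → £1.52
Dining chair £116.48: household furniture → 5% + 1% district = 6% → £6.99
Cheddar block £9.94: groceries → 4.75% + 1.25% district = 6% → £0.60
Wall clock £57.80: general merchandise → 6% + 0% district = 6% → £3.47
Bookshelf £210.10: household furniture → 5% + 1% district = 6% → £12.61
Frozen peas £2.21: groceries → 4.75% + 1.25% district = 6% → £0.13
Picture frame (8x10) £15.45: general merchandise → 6% + 0% district = 6% → £0.93
Extension cord £8.43: general merchandise → 6% + 0% district = 6% → £0.51
Spiral notebook £2.61: general merchandise → 6% + 0% district = 6% → £0.16
Total tax = £1.38 + £0.28 + £1.52 + £6.99 + £0.60 + £3.47 + £12.61 + £0.13 + £0.93 + £0.51 + £0.16 = £28.58

£28.58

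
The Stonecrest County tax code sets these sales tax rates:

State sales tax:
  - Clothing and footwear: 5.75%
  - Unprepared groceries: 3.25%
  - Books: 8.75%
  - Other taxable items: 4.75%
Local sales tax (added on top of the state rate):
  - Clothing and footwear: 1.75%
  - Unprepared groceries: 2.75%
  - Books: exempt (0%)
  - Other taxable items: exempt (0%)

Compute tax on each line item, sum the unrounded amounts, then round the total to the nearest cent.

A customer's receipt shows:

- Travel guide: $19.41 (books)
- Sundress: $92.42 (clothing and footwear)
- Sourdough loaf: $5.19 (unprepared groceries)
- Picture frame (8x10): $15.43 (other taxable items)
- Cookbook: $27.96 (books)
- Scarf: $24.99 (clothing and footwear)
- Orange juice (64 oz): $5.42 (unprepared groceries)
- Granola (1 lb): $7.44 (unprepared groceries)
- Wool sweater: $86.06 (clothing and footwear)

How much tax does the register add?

$21.22

Travel guide $19.41: books → 8.75% + 0% local = 8.75% → $1.698375
Sundress $92.42: clothing and footwear → 5.75% + 1.75% local = 7.5% → $6.9315
Sourdough loaf $5.19: unprepared groceries → 3.25% + 2.75% local = 6% → $0.3114
Picture frame (8x10) $15.43: other taxable items → 4.75% + 0% local = 4.75% → $0.732925
Cookbook $27.96: books → 8.75% + 0% local = 8.75% → $2.4465
Scarf $24.99: clothing and footwear → 5.75% + 1.75% local = 7.5% → $1.87425
Orange juice (64 oz) $5.42: unprepared groceries → 3.25% + 2.75% local = 6% → $0.3252
Granola (1 lb) $7.44: unprepared groceries → 3.25% + 2.75% local = 6% → $0.4464
Wool sweater $86.06: clothing and footwear → 5.75% + 1.75% local = 7.5% → $6.4545
Unrounded tax sum = $21.22105 → $21.22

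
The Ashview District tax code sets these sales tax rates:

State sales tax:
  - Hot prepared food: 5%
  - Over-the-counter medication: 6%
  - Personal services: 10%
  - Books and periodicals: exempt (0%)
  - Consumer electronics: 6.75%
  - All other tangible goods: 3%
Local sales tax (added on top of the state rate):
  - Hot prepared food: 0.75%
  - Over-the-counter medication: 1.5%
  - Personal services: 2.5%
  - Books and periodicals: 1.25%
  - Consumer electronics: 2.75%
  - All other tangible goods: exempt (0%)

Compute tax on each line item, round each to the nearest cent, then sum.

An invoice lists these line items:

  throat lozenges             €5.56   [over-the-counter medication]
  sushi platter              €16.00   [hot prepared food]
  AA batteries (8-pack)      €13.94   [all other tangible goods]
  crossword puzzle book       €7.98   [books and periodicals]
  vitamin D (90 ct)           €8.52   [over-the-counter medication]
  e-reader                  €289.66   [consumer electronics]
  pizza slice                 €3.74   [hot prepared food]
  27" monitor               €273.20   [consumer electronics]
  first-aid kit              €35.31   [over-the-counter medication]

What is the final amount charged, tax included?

Throat lozenges €5.56: over-the-counter medication → 6% + 1.5% local = 7.5% → €0.42
Sushi platter €16.00: hot prepared food → 5% + 0.75% local = 5.75% → €0.92
AA batteries (8-pack) €13.94: all other tangible goods → 3% + 0% local = 3% → €0.42
Crossword puzzle book €7.98: books and periodicals → 0% + 1.25% local = 1.25% → €0.10
Vitamin D (90 ct) €8.52: over-the-counter medication → 6% + 1.5% local = 7.5% → €0.64
E-reader €289.66: consumer electronics → 6.75% + 2.75% local = 9.5% → €27.52
Pizza slice €3.74: hot prepared food → 5% + 0.75% local = 5.75% → €0.22
27" monitor €273.20: consumer electronics → 6.75% + 2.75% local = 9.5% → €25.95
First-aid kit €35.31: over-the-counter medication → 6% + 1.5% local = 7.5% → €2.65
Subtotal = €653.91; tax = €58.84; total due = €712.75

€712.75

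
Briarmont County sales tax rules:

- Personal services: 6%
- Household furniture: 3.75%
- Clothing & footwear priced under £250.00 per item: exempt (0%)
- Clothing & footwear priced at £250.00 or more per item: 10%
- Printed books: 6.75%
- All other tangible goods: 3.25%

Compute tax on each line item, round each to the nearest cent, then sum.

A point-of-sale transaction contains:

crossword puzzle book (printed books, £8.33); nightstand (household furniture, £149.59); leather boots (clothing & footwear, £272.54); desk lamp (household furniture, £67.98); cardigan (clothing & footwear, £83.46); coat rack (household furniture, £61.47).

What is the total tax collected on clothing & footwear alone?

£27.25

Leather boots £272.54: clothing & footwear, £250.00 or more → 10% → £27.25
Cardigan £83.46: clothing & footwear, under £250.00 → 0% → £0.00
Tax on clothing & footwear = £27.25 + £0.00 = £27.25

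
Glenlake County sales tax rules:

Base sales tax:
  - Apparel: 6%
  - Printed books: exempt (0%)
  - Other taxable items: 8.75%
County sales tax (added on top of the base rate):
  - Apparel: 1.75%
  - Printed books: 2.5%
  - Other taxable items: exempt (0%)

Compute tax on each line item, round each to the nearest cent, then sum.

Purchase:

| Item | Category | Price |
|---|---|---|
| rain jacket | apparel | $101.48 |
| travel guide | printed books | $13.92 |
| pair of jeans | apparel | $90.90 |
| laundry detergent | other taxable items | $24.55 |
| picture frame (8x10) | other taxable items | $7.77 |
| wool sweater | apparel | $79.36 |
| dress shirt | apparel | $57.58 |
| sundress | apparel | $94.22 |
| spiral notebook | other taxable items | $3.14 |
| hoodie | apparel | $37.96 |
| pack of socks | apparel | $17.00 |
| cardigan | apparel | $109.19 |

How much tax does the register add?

Rain jacket $101.48: apparel → 6% + 1.75% county = 7.75% → $7.86
Travel guide $13.92: printed books → 0% + 2.5% county = 2.5% → $0.35
Pair of jeans $90.90: apparel → 6% + 1.75% county = 7.75% → $7.04
Laundry detergent $24.55: other taxable items → 8.75% + 0% county = 8.75% → $2.15
Picture frame (8x10) $7.77: other taxable items → 8.75% + 0% county = 8.75% → $0.68
Wool sweater $79.36: apparel → 6% + 1.75% county = 7.75% → $6.15
Dress shirt $57.58: apparel → 6% + 1.75% county = 7.75% → $4.46
Sundress $94.22: apparel → 6% + 1.75% county = 7.75% → $7.30
Spiral notebook $3.14: other taxable items → 8.75% + 0% county = 8.75% → $0.27
Hoodie $37.96: apparel → 6% + 1.75% county = 7.75% → $2.94
Pack of socks $17.00: apparel → 6% + 1.75% county = 7.75% → $1.32
Cardigan $109.19: apparel → 6% + 1.75% county = 7.75% → $8.46
Total tax = $7.86 + $0.35 + $7.04 + $2.15 + $0.68 + $6.15 + $4.46 + $7.30 + $0.27 + $2.94 + $1.32 + $8.46 = $48.98

$48.98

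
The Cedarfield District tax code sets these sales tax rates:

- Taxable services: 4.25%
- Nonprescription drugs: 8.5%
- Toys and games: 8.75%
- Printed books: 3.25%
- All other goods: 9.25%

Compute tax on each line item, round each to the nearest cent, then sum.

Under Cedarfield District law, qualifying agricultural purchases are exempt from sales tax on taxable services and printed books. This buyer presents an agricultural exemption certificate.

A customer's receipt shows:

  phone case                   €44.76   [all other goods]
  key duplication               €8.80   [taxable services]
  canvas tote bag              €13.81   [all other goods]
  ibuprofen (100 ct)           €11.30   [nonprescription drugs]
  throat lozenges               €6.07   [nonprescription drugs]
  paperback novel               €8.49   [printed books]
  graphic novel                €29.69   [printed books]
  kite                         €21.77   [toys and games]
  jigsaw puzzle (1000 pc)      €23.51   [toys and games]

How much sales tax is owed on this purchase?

Phone case €44.76: all other goods → 9.25% → €4.14
Key duplication €8.80: taxable services, buyer-exempt → 0% → €0.00
Canvas tote bag €13.81: all other goods → 9.25% → €1.28
Ibuprofen (100 ct) €11.30: nonprescription drugs → 8.5% → €0.96
Throat lozenges €6.07: nonprescription drugs → 8.5% → €0.52
Paperback novel €8.49: printed books, buyer-exempt → 0% → €0.00
Graphic novel €29.69: printed books, buyer-exempt → 0% → €0.00
Kite €21.77: toys and games → 8.75% → €1.90
Jigsaw puzzle (1000 pc) €23.51: toys and games → 8.75% → €2.06
Total tax = €4.14 + €1.28 + €0.96 + €0.52 + €1.90 + €2.06 = €10.86

€10.86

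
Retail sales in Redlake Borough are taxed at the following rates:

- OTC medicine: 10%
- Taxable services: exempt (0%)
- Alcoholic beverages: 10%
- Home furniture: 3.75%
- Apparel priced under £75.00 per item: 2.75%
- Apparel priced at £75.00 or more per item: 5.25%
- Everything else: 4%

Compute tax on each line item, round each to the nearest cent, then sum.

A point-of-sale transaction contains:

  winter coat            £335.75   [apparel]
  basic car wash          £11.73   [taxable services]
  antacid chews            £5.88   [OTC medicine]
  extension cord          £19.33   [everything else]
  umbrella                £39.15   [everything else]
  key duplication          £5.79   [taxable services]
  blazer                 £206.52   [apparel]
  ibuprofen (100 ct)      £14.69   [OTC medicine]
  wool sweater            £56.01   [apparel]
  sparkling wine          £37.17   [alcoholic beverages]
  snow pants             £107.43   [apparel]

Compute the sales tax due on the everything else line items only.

Extension cord £19.33: everything else → 4% → £0.77
Umbrella £39.15: everything else → 4% → £1.57
Tax on everything else = £0.77 + £1.57 = £2.34

£2.34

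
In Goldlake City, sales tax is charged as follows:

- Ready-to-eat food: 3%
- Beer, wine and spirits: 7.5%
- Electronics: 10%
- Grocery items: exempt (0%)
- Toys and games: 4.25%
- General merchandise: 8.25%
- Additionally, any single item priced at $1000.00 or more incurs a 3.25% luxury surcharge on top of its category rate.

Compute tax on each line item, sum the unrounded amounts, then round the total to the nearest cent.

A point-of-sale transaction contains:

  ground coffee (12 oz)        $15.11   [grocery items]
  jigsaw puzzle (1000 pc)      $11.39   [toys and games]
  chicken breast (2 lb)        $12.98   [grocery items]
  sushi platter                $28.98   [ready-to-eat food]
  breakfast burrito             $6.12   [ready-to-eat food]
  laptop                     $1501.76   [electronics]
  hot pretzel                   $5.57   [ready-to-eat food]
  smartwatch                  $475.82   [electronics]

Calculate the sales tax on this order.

Ground coffee (12 oz) $15.11: grocery items → 0% → $0.00
Jigsaw puzzle (1000 pc) $11.39: toys and games → 4.25% → $0.484075
Chicken breast (2 lb) $12.98: grocery items → 0% → $0.00
Sushi platter $28.98: ready-to-eat food → 3% → $0.8694
Breakfast burrito $6.12: ready-to-eat food → 3% → $0.1836
Laptop $1501.76: electronics → 10% + 3.25% surcharge = 13.25% → $198.9832
Hot pretzel $5.57: ready-to-eat food → 3% → $0.1671
Smartwatch $475.82: electronics → 10% → $47.582
Unrounded tax sum = $248.269375 → $248.27

$248.27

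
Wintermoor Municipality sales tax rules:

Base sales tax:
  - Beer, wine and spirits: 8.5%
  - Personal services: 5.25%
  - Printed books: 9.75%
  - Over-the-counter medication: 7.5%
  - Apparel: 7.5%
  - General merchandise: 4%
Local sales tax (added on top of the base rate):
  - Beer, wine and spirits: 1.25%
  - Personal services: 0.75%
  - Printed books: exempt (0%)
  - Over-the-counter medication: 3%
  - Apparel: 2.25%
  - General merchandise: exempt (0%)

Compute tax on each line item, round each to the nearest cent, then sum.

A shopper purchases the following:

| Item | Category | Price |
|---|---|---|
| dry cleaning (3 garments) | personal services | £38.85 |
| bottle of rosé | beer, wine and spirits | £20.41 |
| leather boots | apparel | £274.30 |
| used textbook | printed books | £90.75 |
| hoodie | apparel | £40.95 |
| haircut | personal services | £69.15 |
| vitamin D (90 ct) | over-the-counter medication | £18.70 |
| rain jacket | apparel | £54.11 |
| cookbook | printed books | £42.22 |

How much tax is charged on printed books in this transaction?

£12.97

Used textbook £90.75: printed books → 9.75% + 0% local = 9.75% → £8.85
Cookbook £42.22: printed books → 9.75% + 0% local = 9.75% → £4.12
Tax on printed books = £8.85 + £4.12 = £12.97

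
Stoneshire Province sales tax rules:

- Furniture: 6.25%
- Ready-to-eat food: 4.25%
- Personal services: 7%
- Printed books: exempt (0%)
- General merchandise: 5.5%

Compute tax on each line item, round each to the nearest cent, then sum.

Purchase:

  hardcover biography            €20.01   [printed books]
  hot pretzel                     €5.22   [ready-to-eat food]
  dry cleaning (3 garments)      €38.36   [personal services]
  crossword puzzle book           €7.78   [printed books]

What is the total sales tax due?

Hardcover biography €20.01: printed books → 0% → €0.00
Hot pretzel €5.22: ready-to-eat food → 4.25% → €0.22
Dry cleaning (3 garments) €38.36: personal services → 7% → €2.69
Crossword puzzle book €7.78: printed books → 0% → €0.00
Total tax = €0.22 + €2.69 = €2.91

€2.91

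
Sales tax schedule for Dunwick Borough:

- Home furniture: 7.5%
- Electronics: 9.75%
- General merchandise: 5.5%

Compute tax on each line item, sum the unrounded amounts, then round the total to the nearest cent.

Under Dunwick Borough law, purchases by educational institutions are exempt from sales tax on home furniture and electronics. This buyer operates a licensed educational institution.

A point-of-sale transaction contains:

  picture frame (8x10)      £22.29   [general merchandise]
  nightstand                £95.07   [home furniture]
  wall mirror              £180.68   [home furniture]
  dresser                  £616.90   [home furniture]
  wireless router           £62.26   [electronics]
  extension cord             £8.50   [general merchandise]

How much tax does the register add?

Picture frame (8x10) £22.29: general merchandise → 5.5% → £1.22595
Nightstand £95.07: home furniture, buyer-exempt → 0% → £0.00
Wall mirror £180.68: home furniture, buyer-exempt → 0% → £0.00
Dresser £616.90: home furniture, buyer-exempt → 0% → £0.00
Wireless router £62.26: electronics, buyer-exempt → 0% → £0.00
Extension cord £8.50: general merchandise → 5.5% → £0.4675
Unrounded tax sum = £1.69345 → £1.69

£1.69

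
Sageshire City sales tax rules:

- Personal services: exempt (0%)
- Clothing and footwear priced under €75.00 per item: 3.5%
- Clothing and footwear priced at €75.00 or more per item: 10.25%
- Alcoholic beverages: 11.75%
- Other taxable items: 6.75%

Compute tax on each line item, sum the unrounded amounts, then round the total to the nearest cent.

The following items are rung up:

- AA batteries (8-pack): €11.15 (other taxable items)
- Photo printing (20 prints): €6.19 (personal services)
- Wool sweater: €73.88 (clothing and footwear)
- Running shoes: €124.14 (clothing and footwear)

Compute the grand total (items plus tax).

€231.42

AA batteries (8-pack) €11.15: other taxable items → 6.75% → €0.752625
Photo printing (20 prints) €6.19: personal services → 0% → €0.00
Wool sweater €73.88: clothing and footwear, under €75.00 → 3.5% → €2.5858
Running shoes €124.14: clothing and footwear, €75.00 or more → 10.25% → €12.72435
Subtotal = €215.36; unrounded tax = €16.062775 → €16.06; total due = €231.42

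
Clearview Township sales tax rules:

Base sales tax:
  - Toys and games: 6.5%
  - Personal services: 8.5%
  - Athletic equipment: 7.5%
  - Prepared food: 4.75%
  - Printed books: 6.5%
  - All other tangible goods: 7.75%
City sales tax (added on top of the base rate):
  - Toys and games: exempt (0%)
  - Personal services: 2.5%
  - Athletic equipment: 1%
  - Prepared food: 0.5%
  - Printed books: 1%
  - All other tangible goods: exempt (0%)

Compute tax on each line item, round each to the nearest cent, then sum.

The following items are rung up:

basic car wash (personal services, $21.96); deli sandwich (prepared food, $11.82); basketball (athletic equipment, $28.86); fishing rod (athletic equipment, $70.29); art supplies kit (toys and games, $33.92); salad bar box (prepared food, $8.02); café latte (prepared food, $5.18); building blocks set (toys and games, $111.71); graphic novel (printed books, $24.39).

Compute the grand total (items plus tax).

Basic car wash $21.96: personal services → 8.5% + 2.5% city = 11% → $2.42
Deli sandwich $11.82: prepared food → 4.75% + 0.5% city = 5.25% → $0.62
Basketball $28.86: athletic equipment → 7.5% + 1% city = 8.5% → $2.45
Fishing rod $70.29: athletic equipment → 7.5% + 1% city = 8.5% → $5.97
Art supplies kit $33.92: toys and games → 6.5% + 0% city = 6.5% → $2.20
Salad bar box $8.02: prepared food → 4.75% + 0.5% city = 5.25% → $0.42
Café latte $5.18: prepared food → 4.75% + 0.5% city = 5.25% → $0.27
Building blocks set $111.71: toys and games → 6.5% + 0% city = 6.5% → $7.26
Graphic novel $24.39: printed books → 6.5% + 1% city = 7.5% → $1.83
Subtotal = $316.15; tax = $23.44; total due = $339.59

$339.59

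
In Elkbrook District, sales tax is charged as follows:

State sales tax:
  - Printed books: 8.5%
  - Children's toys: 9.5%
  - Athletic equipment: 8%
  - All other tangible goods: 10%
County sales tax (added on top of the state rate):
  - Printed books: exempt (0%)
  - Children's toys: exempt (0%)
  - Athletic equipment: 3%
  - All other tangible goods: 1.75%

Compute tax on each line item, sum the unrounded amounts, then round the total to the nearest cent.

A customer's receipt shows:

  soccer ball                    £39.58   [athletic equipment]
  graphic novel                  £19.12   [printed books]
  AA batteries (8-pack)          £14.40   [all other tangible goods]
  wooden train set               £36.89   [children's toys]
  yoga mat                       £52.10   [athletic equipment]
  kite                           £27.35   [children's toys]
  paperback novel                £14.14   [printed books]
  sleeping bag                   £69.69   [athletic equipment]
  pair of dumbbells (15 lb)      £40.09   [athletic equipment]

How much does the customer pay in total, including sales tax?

Soccer ball £39.58: athletic equipment → 8% + 3% county = 11% → £4.3538
Graphic novel £19.12: printed books → 8.5% + 0% county = 8.5% → £1.6252
AA batteries (8-pack) £14.40: all other tangible goods → 10% + 1.75% county = 11.75% → £1.692
Wooden train set £36.89: children's toys → 9.5% + 0% county = 9.5% → £3.50455
Yoga mat £52.10: athletic equipment → 8% + 3% county = 11% → £5.731
Kite £27.35: children's toys → 9.5% + 0% county = 9.5% → £2.59825
Paperback novel £14.14: printed books → 8.5% + 0% county = 8.5% → £1.2019
Sleeping bag £69.69: athletic equipment → 8% + 3% county = 11% → £7.6659
Pair of dumbbells (15 lb) £40.09: athletic equipment → 8% + 3% county = 11% → £4.4099
Subtotal = £313.36; unrounded tax = £32.7825 → £32.78; total due = £346.14

£346.14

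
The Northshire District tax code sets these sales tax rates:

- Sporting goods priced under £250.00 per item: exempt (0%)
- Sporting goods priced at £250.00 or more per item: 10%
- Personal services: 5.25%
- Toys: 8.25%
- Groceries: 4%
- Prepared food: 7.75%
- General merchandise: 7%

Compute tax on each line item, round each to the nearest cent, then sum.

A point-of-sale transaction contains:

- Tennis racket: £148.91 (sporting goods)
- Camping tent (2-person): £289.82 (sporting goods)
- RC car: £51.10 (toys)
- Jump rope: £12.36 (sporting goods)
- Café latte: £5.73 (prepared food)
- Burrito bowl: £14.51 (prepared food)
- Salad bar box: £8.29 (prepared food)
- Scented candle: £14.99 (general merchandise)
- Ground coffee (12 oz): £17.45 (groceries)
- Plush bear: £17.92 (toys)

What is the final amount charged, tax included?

Tennis racket £148.91: sporting goods, under £250.00 → 0% → £0.00
Camping tent (2-person) £289.82: sporting goods, £250.00 or more → 10% → £28.98
RC car £51.10: toys → 8.25% → £4.22
Jump rope £12.36: sporting goods, under £250.00 → 0% → £0.00
Café latte £5.73: prepared food → 7.75% → £0.44
Burrito bowl £14.51: prepared food → 7.75% → £1.12
Salad bar box £8.29: prepared food → 7.75% → £0.64
Scented candle £14.99: general merchandise → 7% → £1.05
Ground coffee (12 oz) £17.45: groceries → 4% → £0.70
Plush bear £17.92: toys → 8.25% → £1.48
Subtotal = £581.08; tax = £38.63; total due = £619.71

£619.71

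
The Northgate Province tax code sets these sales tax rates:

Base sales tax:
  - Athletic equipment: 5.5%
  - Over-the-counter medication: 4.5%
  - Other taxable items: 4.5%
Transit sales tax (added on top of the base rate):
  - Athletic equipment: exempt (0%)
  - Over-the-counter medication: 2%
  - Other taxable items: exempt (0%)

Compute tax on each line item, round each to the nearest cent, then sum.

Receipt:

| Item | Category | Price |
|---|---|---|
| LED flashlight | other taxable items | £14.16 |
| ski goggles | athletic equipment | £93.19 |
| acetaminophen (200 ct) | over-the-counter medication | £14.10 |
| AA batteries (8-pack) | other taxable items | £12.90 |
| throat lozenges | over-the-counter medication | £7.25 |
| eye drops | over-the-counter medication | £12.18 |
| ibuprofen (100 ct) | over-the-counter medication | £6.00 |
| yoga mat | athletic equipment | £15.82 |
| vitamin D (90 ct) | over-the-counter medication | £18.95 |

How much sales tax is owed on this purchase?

£11.02

LED flashlight £14.16: other taxable items → 4.5% + 0% transit = 4.5% → £0.64
Ski goggles £93.19: athletic equipment → 5.5% + 0% transit = 5.5% → £5.13
Acetaminophen (200 ct) £14.10: over-the-counter medication → 4.5% + 2% transit = 6.5% → £0.92
AA batteries (8-pack) £12.90: other taxable items → 4.5% + 0% transit = 4.5% → £0.58
Throat lozenges £7.25: over-the-counter medication → 4.5% + 2% transit = 6.5% → £0.47
Eye drops £12.18: over-the-counter medication → 4.5% + 2% transit = 6.5% → £0.79
Ibuprofen (100 ct) £6.00: over-the-counter medication → 4.5% + 2% transit = 6.5% → £0.39
Yoga mat £15.82: athletic equipment → 5.5% + 0% transit = 5.5% → £0.87
Vitamin D (90 ct) £18.95: over-the-counter medication → 4.5% + 2% transit = 6.5% → £1.23
Total tax = £0.64 + £5.13 + £0.92 + £0.58 + £0.47 + £0.79 + £0.39 + £0.87 + £1.23 = £11.02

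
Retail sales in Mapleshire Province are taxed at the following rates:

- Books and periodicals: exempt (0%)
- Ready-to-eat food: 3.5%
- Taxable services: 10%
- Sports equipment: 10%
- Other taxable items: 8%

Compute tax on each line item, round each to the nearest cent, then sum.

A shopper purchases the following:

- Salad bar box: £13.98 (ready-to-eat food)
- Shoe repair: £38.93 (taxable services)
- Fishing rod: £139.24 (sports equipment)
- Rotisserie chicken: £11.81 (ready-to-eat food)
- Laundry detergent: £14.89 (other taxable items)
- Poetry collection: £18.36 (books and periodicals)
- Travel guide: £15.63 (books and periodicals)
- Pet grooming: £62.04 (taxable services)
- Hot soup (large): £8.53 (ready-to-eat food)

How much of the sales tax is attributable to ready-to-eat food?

£1.20

Salad bar box £13.98: ready-to-eat food → 3.5% → £0.49
Rotisserie chicken £11.81: ready-to-eat food → 3.5% → £0.41
Hot soup (large) £8.53: ready-to-eat food → 3.5% → £0.30
Tax on ready-to-eat food = £0.49 + £0.41 + £0.30 = £1.20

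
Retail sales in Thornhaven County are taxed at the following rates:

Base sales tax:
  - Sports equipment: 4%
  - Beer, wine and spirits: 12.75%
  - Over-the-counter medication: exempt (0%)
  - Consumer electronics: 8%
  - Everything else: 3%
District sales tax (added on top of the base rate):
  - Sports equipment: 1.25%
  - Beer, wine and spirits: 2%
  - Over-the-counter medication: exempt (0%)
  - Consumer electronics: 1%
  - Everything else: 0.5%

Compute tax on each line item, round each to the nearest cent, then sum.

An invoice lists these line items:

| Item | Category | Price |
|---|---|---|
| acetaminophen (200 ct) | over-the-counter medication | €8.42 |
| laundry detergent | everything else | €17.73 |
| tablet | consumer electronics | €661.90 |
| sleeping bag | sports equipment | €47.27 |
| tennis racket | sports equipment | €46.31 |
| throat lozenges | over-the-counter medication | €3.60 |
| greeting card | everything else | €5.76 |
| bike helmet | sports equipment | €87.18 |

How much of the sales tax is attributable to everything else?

Laundry detergent €17.73: everything else → 3% + 0.5% district = 3.5% → €0.62
Greeting card €5.76: everything else → 3% + 0.5% district = 3.5% → €0.20
Tax on everything else = €0.62 + €0.20 = €0.82

€0.82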